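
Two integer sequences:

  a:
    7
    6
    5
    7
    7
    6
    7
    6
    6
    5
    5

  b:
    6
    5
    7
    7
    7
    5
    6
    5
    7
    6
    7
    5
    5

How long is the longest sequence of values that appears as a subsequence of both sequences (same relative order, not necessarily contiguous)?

9

Pick 6 [2,1] → 5 [3,2] → 7 [4,4] → 7 [5,5] → 6 [6,7] → 7 [7,9] → 6 [8,10] → 5 [10,12] → 5 [11,13]; all 9 values appear in both, in order. The LCS DP gives dp[11][13] = 9, so this is optimal.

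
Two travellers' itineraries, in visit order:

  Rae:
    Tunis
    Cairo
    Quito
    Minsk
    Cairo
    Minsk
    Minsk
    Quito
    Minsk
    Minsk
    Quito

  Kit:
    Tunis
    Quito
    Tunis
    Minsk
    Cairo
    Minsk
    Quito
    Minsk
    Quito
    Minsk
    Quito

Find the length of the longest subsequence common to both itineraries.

One common subsequence of length 9: Tunis [1,1], Quito [3,2], Minsk [4,4], Cairo [5,5], Minsk [6,6], Minsk [7,8], Quito [8,9], Minsk [10,10], Quito [11,11]. dp[11][11] = 9 confirms this is the maximum.

9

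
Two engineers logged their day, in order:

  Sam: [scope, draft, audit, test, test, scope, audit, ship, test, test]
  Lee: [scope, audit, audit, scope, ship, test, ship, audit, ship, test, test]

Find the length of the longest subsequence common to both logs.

7

One common subsequence of length 7: scope [1,1], then audit [3,3], then test [4,6], then audit [7,8], then ship [8,9], then test [9,10], then test [10,11]. The LCS DP gives dp[10][11] = 7, so this is optimal.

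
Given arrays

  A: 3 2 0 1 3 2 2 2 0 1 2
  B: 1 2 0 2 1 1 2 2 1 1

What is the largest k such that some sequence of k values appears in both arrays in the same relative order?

6

Let dp[i][j] be the LCS length of the first i values of A and the first j values of B. dp[i][j] = dp[i-1][j-1]+1 when the i-th and j-th values match, else max(dp[i-1][j], dp[i][j-1]).
    ·  1  2  0  2  1  1  2  2  1  1
 ·  0  0  0  0  0  0  0  0  0  0  0
 3  0  0  0  0  0  0  0  0  0  0  0
 2  0  0  1  1  1  1  1  1  1  1  1
 0  0  0  1  2  2  2  2  2  2  2  2
 1  0  1  1  2  2  3  3  3  3  3  3
 3  0  1  1  2  2  3  3  3  3  3  3
 2  0  1  2  2  3  3  3  4  4  4  4
 2  0  1  2  2  3  3  3  4  5  5  5
 2  0  1  2  2  3  3  3  4  5  5  5
 0  0  1  2  3  3  3  3  4  5  5  5
 1  0  1  2  3  3  4  4  4  5  6  6
 2  0  1  2  3  4  4  4  5  5  6  6
dp[11][10] = 6. One LCS (by backtracking along matches): 2, 0, 1, 2, 2, 1.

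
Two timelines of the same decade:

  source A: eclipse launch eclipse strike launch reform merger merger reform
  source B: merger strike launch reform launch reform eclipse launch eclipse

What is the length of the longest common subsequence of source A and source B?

4

One common subsequence of length 4: strike (source A #4, source B #2) → launch (source A #5, source B #3) → reform (source A #6, source B #4) → reform (source A #9, source B #6). The LCS DP gives dp[9][9] = 4, so this is optimal.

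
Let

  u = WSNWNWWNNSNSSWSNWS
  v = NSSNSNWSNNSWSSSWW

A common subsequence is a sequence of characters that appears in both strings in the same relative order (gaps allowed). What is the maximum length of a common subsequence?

Taking S [2,3], N [3,4], N [5,6], W [6,7], N [8,9], N [9,10], S [10,13], S [12,14], S [13,15], W [14,16], W [17,17] gives a common subsequence of length 11. Since dp[18][17] = 11, nothing longer is possible.

11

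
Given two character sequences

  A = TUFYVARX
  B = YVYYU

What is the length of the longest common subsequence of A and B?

2

Let dp[i][j] be the LCS length of the first i characters of A and the first j characters of B. dp[i][j] = dp[i-1][j-1]+1 when the i-th and j-th characters match, else max(dp[i-1][j], dp[i][j-1]).
    ·  Y  V  Y  Y  U
 ·  0  0  0  0  0  0
 T  0  0  0  0  0  0
 U  0  0  0  0  0  1
 F  0  0  0  0  0  1
 Y  0  1  1  1  1  1
 V  0  1  2  2  2  2
 A  0  1  2  2  2  2
 R  0  1  2  2  2  2
 X  0  1  2  2  2  2
dp[8][5] = 2. One LCS (by backtracking along matches): YV.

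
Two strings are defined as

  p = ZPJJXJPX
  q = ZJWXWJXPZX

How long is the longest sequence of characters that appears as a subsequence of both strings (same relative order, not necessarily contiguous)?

Match Z (p #1, q #1) → J (p #3, q #2) → J (p #4, q #6) → X (p #5, q #7) → P (p #7, q #8) → X (p #8, q #10) — 6 characters in the same relative order in both. The LCS DP gives dp[8][10] = 6, so this is optimal.

6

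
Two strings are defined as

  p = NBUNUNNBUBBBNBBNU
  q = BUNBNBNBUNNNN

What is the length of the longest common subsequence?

Pick B (p #2, q #1) → U (p #3, q #2) → N (p #4, q #3) → N (p #6, q #5) → N (p #7, q #7) → B (p #8, q #8) → U (p #9, q #9) → N (p #13, q #12) → N (p #16, q #13); all 9 characters appear in both, in order. The LCS DP gives dp[17][13] = 9, so this is optimal.

9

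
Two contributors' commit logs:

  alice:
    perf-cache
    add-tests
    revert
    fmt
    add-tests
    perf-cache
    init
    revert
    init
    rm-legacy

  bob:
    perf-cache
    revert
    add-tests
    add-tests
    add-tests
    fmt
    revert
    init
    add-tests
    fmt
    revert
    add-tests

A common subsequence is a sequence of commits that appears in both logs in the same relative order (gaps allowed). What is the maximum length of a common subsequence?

5

Match perf-cache (alice #1, bob #1) → add-tests (alice #2, bob #5) → revert (alice #3, bob #7) → fmt (alice #4, bob #10) → add-tests (alice #5, bob #12) — 5 commits in the same relative order in both. Since dp[10][12] = 5, nothing longer is possible.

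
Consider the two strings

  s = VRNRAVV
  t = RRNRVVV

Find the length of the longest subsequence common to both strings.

Let dp[i][j] be the LCS length of the first i characters of s and the first j characters of t. dp[i][j] = dp[i-1][j-1]+1 when the i-th and j-th characters match, else max(dp[i-1][j], dp[i][j-1]).
    ·  R  R  N  R  V  V  V
 ·  0  0  0  0  0  0  0  0
 V  0  0  0  0  0  1  1  1
 R  0  1  1  1  1  1  1  1
 N  0  1  1  2  2  2  2  2
 R  0  1  2  2  3  3  3  3
 A  0  1  2  2  3  3  3  3
 V  0  1  2  2  3  4  4  4
 V  0  1  2  2  3  4  5  5
dp[7][7] = 5. One LCS (by backtracking along matches): RNRVV.

5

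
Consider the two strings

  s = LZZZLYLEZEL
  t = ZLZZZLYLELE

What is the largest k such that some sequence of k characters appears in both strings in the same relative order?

Taking L [1,2], then Z [2,3], then Z [3,4], then Z [4,5], then L [5,6], then Y [6,7], then L [7,8], then E [8,9], then E [10,11] gives a common subsequence of length 9. The LCS DP gives dp[11][11] = 9, so this is optimal.

9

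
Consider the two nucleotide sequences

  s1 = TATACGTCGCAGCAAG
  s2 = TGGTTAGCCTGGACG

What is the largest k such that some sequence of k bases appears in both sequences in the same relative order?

9

Pick T [1,4], T [3,5], A [4,6], C [5,9], G [6,11], G [9,12], A [11,13], C [13,14], G [16,15]; all 9 bases appear in both, in order. Since dp[16][15] = 9, nothing longer is possible.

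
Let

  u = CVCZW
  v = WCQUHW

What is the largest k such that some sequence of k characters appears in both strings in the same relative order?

Match C at u[1]=v[2] → W at u[5]=v[6] — 2 characters in the same relative order in both. Since dp[5][6] = 2, nothing longer is possible.

2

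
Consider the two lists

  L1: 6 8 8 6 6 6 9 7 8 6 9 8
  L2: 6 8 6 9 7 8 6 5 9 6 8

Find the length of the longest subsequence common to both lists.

9

Pick 6 (L1 #1, L2 #1) → 8 (L1 #3, L2 #2) → 6 (L1 #6, L2 #3) → 9 (L1 #7, L2 #4) → 7 (L1 #8, L2 #5) → 8 (L1 #9, L2 #6) → 6 (L1 #10, L2 #7) → 9 (L1 #11, L2 #9) → 8 (L1 #12, L2 #11); all 9 values appear in both, in order. dp[12][11] = 9 confirms this is the maximum.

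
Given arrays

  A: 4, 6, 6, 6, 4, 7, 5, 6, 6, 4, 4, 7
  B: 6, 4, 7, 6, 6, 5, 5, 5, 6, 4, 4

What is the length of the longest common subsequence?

7

One common subsequence of length 7: 4 (A #1, B #2) → 6 (A #2, B #4) → 6 (A #3, B #5) → 5 (A #7, B #8) → 6 (A #9, B #9) → 4 (A #10, B #10) → 4 (A #11, B #11). The LCS DP gives dp[12][11] = 7, so this is optimal.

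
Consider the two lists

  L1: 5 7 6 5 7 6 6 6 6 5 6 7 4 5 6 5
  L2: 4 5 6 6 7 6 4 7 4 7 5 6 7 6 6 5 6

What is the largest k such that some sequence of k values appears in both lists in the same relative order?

Pick 5 (L1 #1, L2 #2); then 7 (L1 #2, L2 #5); then 6 (L1 #3, L2 #6); then 5 (L1 #4, L2 #11); then 7 (L1 #5, L2 #13); then 6 (L1 #9, L2 #14); then 6 (L1 #11, L2 #15); then 5 (L1 #14, L2 #16); then 6 (L1 #15, L2 #17); all 9 values appear in both, in order. dp[16][17] = 9 confirms this is the maximum.

9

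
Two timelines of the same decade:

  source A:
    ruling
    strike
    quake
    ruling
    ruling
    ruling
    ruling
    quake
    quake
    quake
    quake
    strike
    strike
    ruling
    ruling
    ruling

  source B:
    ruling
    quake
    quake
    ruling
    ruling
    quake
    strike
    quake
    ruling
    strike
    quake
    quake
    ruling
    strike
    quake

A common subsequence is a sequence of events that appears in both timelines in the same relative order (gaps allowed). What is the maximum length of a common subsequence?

One common subsequence of length 9: ruling (source A #1, source B #1); then quake (source A #3, source B #3); then ruling (source A #6, source B #4); then ruling (source A #7, source B #5); then quake (source A #8, source B #6); then quake (source A #9, source B #8); then quake (source A #10, source B #11); then quake (source A #11, source B #12); then strike (source A #12, source B #14). dp[16][15] = 9 confirms this is the maximum.

9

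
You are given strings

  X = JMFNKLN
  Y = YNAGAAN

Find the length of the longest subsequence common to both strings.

Taking N (X #4, Y #2) → N (X #7, Y #7) gives a common subsequence of length 2. dp[7][7] = 2 confirms this is the maximum.

2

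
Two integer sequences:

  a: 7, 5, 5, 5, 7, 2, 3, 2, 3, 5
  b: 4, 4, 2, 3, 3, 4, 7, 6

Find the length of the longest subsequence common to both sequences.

3

One common subsequence of length 3: 2 [6,3], then 3 [7,4], then 3 [9,5], and the DP table's final entry dp[10][8] is also 3, so no common subsequence is longer.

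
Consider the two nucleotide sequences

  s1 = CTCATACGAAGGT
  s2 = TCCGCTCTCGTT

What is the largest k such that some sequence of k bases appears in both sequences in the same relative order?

7

Pick C [1,5]; then T [2,6]; then C [3,7]; then T [5,8]; then C [7,9]; then G [8,10]; then T [13,12]; all 7 bases appear in both, in order, and the DP table's final entry dp[13][12] is also 7, so no common subsequence is longer.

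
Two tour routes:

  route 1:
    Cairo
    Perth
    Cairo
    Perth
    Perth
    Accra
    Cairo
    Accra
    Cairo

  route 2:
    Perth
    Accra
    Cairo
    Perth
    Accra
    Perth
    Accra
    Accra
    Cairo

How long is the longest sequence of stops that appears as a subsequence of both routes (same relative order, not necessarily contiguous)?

7

Match Perth [2,1] → Cairo [3,3] → Perth [4,4] → Perth [5,6] → Accra [6,7] → Accra [8,8] → Cairo [9,9] — 7 stops in the same relative order in both. dp[9][9] = 7 confirms this is the maximum.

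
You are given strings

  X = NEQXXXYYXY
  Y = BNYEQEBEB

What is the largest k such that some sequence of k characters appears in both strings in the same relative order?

One common subsequence of length 3: N [1,2], E [2,4], Q [3,5]. Since dp[10][9] = 3, nothing longer is possible.

3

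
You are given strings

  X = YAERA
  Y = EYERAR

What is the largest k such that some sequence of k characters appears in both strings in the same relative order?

Taking Y (X #1, Y #2); then E (X #3, Y #3); then R (X #4, Y #4); then A (X #5, Y #5) gives a common subsequence of length 4. The LCS DP gives dp[5][6] = 4, so this is optimal.

4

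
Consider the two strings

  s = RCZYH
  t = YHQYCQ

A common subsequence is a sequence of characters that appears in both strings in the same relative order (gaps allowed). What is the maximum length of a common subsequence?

2

Taking Y [4,1], H [5,2] gives a common subsequence of length 2, and the DP table's final entry dp[5][6] is also 2, so no common subsequence is longer.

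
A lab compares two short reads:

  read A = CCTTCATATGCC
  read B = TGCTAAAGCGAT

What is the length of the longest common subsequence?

6

Let dp[i][j] be the LCS length of the first i bases of read A and the first j bases of read B. dp[i][j] = dp[i-1][j-1]+1 when the i-th and j-th bases match, else max(dp[i-1][j], dp[i][j-1]).
    ·  T  G  C  T  A  A  A  G  C  G  A  T
 ·  0  0  0  0  0  0  0  0  0  0  0  0  0
 C  0  0  0  1  1  1  1  1  1  1  1  1  1
 C  0  0  0  1  1  1  1  1  1  2  2  2  2
 T  0  1  1  1  2  2  2  2  2  2  2  2  3
 T  0  1  1  1  2  2  2  2  2  2  2  2  3
 C  0  1  1  2  2  2  2  2  2  3  3  3  3
 A  0  1  1  2  2  3  3  3  3  3  3  4  4
 T  0  1  1  2  3  3  3  3  3  3  3  4  5
 A  0  1  1  2  3  4  4  4  4  4  4  4  5
 T  0  1  1  2  3  4  4  4  4  4  4  4  5
 G  0  1  2  2  3  4  4  4  5  5  5  5  5
 C  0  1  2  3  3  4  4  4  5  6  6  6  6
 C  0  1  2  3  3  4  4  4  5  6  6  6  6
dp[12][12] = 6. One LCS (by backtracking along matches): CTAAGC.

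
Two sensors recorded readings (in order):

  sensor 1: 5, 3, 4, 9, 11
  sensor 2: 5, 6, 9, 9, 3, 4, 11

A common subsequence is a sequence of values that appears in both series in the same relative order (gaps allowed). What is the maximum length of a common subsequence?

Match 5 (sensor 1 #1, sensor 2 #1), then 3 (sensor 1 #2, sensor 2 #5), then 4 (sensor 1 #3, sensor 2 #6), then 11 (sensor 1 #5, sensor 2 #7) — 4 values in the same relative order in both, and the DP table's final entry dp[5][7] is also 4, so no common subsequence is longer.

4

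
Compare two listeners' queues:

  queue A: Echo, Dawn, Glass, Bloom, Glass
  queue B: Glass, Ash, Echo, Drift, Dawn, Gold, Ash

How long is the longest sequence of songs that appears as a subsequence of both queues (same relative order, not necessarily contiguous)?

One common subsequence of length 2: Echo at queue A[1]=queue B[3], then Dawn at queue A[2]=queue B[5]. Since dp[5][7] = 2, nothing longer is possible.

2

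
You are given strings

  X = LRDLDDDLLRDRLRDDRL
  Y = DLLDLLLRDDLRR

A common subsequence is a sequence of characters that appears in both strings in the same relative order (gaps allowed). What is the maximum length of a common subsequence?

Pick L at X[1]=Y[3] → D at X[3]=Y[4] → L at X[4]=Y[5] → L at X[8]=Y[6] → L at X[9]=Y[7] → R at X[10]=Y[8] → D at X[11]=Y[10] → L at X[13]=Y[11] → R at X[14]=Y[12] → R at X[17]=Y[13]; all 10 characters appear in both, in order, and the DP table's final entry dp[18][13] is also 10, so no common subsequence is longer.

10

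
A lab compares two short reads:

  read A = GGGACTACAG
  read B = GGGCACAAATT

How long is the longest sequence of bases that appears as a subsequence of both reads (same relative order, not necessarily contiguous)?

Let dp[i][j] be the LCS length of the first i bases of read A and the first j bases of read B. dp[i][j] = dp[i-1][j-1]+1 when the i-th and j-th bases match, else max(dp[i-1][j], dp[i][j-1]).
    ·  G  G  G  C  A  C  A  A  A  T  T
 ·  0  0  0  0  0  0  0  0  0  0  0  0
 G  0  1  1  1  1  1  1  1  1  1  1  1
 G  0  1  2  2  2  2  2  2  2  2  2  2
 G  0  1  2  3  3  3  3  3  3  3  3  3
 A  0  1  2  3  3  4  4  4  4  4  4  4
 C  0  1  2  3  4  4  5  5  5  5  5  5
 T  0  1  2  3  4  4  5  5  5  5  6  6
 A  0  1  2  3  4  5  5  6  6  6  6  6
 C  0  1  2  3  4  5  6  6  6  6  6  6
 A  0  1  2  3  4  5  6  7  7  7  7  7
 G  0  1  2  3  4  5  6  7  7  7  7  7
dp[10][11] = 7. One LCS (by backtracking along matches): GGGACAA.

7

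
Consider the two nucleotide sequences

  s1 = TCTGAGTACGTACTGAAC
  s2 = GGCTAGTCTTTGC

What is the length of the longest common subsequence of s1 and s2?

One common subsequence of length 10: C at s1[2]=s2[3], then T at s1[3]=s2[4], then A at s1[5]=s2[5], then G at s1[6]=s2[6], then T at s1[7]=s2[7], then C at s1[9]=s2[8], then T at s1[11]=s2[10], then T at s1[14]=s2[11], then G at s1[15]=s2[12], then C at s1[18]=s2[13]. dp[18][13] = 10 confirms this is the maximum.

10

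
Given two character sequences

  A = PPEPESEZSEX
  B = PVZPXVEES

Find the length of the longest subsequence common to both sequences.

5

Taking P at A[1]=B[1], then P at A[2]=B[4], then E at A[5]=B[7], then E at A[7]=B[8], then S at A[9]=B[9] gives a common subsequence of length 5. The LCS DP gives dp[11][9] = 5, so this is optimal.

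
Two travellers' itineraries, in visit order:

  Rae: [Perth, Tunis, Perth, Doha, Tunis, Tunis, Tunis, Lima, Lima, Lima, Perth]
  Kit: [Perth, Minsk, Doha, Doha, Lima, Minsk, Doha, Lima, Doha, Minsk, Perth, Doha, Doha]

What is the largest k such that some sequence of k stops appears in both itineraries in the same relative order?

5

Match Perth at Rae[1]=Kit[1] → Doha at Rae[4]=Kit[4] → Lima at Rae[8]=Kit[5] → Lima at Rae[9]=Kit[8] → Perth at Rae[11]=Kit[11] — 5 stops in the same relative order in both. dp[11][13] = 5 confirms this is the maximum.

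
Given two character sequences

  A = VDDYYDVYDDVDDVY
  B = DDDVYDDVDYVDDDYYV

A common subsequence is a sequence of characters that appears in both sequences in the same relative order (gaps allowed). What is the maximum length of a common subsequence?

Taking D (A #2, B #1) → D (A #3, B #2) → D (A #6, B #3) → V (A #7, B #4) → Y (A #8, B #5) → D (A #9, B #7) → D (A #10, B #9) → V (A #11, B #11) → D (A #12, B #13) → D (A #13, B #14) → V (A #14, B #17) gives a common subsequence of length 11. The LCS DP gives dp[15][17] = 11, so this is optimal.

11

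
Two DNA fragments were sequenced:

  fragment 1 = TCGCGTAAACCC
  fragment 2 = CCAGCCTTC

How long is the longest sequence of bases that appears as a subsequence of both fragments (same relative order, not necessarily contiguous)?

Let dp[i][j] be the LCS length of the first i bases of fragment 1 and the first j bases of fragment 2. dp[i][j] = dp[i-1][j-1]+1 when the i-th and j-th bases match, else max(dp[i-1][j], dp[i][j-1]).
    ·  C  C  A  G  C  C  T  T  C
 ·  0  0  0  0  0  0  0  0  0  0
 T  0  0  0  0  0  0  0  1  1  1
 C  0  1  1  1  1  1  1  1  1  2
 G  0  1  1  1  2  2  2  2  2  2
 C  0  1  2  2  2  3  3  3  3  3
 G  0  1  2  2  3  3  3  3  3  3
 T  0  1  2  2  3  3  3  4  4  4
 A  0  1  2  3  3  3  3  4  4  4
 A  0  1  2  3  3  3  3  4  4  4
 A  0  1  2  3  3  3  3  4  4  4
 C  0  1  2  3  3  4  4  4  4  5
 C  0  1  2  3  3  4  5  5  5  5
 C  0  1  2  3  3  4  5  5  5  6
dp[12][9] = 6. One LCS (by backtracking along matches): CCGCCC.

6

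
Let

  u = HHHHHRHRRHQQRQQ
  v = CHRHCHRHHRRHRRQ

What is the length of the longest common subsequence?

One common subsequence of length 10: H [1,2] → H [2,4] → H [3,6] → H [4,8] → H [5,9] → R [6,11] → H [7,12] → R [9,13] → R [13,14] → Q [15,15]. The LCS DP gives dp[15][15] = 10, so this is optimal.

10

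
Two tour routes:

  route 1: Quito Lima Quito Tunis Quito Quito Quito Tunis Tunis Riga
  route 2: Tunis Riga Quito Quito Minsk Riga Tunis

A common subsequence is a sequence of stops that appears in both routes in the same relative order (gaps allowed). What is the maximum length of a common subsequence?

One common subsequence of length 4: Tunis (route 1 #4, route 2 #1) → Quito (route 1 #5, route 2 #3) → Quito (route 1 #6, route 2 #4) → Tunis (route 1 #9, route 2 #7), and the DP table's final entry dp[10][7] is also 4, so no common subsequence is longer.

4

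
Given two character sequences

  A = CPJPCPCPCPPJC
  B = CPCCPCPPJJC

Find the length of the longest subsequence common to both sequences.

10

One common subsequence of length 10: C (A #1, B #1); then P (A #4, B #2); then C (A #5, B #3); then C (A #7, B #4); then P (A #8, B #5); then C (A #9, B #6); then P (A #10, B #7); then P (A #11, B #8); then J (A #12, B #10); then C (A #13, B #11). The LCS DP gives dp[13][11] = 10, so this is optimal.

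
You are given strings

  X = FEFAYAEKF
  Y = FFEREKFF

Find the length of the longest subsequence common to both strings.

5

Let dp[i][j] be the LCS length of the first i characters of X and the first j characters of Y. dp[i][j] = dp[i-1][j-1]+1 when the i-th and j-th characters match, else max(dp[i-1][j], dp[i][j-1]).
    ·  F  F  E  R  E  K  F  F
 ·  0  0  0  0  0  0  0  0  0
 F  0  1  1  1  1  1  1  1  1
 E  0  1  1  2  2  2  2  2  2
 F  0  1  2  2  2  2  2  3  3
 A  0  1  2  2  2  2  2  3  3
 Y  0  1  2  2  2  2  2  3  3
 A  0  1  2  2  2  2  2  3  3
 E  0  1  2  3  3  3  3  3  3
 K  0  1  2  3  3  3  4  4  4
 F  0  1  2  3  3  3  4  5  5
dp[9][8] = 5. One LCS (by backtracking along matches): FEEKF.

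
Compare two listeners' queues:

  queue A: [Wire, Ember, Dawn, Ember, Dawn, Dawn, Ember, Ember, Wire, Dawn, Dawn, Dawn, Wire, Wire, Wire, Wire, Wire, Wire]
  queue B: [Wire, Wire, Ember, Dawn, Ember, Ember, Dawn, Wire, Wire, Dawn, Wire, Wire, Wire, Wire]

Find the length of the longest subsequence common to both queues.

Taking Wire (queue A #1, queue B #2), then Ember (queue A #4, queue B #3), then Dawn (queue A #6, queue B #4), then Ember (queue A #7, queue B #5), then Ember (queue A #8, queue B #6), then Dawn (queue A #12, queue B #7), then Wire (queue A #13, queue B #8), then Wire (queue A #14, queue B #9), then Wire (queue A #15, queue B #11), then Wire (queue A #16, queue B #12), then Wire (queue A #17, queue B #13), then Wire (queue A #18, queue B #14) gives a common subsequence of length 12, and the DP table's final entry dp[18][14] is also 12, so no common subsequence is longer.

12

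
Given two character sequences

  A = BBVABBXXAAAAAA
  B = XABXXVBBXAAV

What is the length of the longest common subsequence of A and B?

7

Taking B (A #1, B #3), then V (A #3, B #6), then B (A #5, B #7), then B (A #6, B #8), then X (A #8, B #9), then A (A #9, B #10), then A (A #10, B #11) gives a common subsequence of length 7. The LCS DP gives dp[14][12] = 7, so this is optimal.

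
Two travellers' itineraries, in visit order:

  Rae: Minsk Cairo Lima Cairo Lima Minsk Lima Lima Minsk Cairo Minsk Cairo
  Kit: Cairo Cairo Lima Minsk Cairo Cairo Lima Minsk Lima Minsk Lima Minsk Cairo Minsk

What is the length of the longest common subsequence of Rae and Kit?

One common subsequence of length 10: Minsk (Rae #1, Kit #4) → Cairo (Rae #2, Kit #5) → Cairo (Rae #4, Kit #6) → Lima (Rae #5, Kit #7) → Minsk (Rae #6, Kit #8) → Lima (Rae #7, Kit #9) → Lima (Rae #8, Kit #11) → Minsk (Rae #9, Kit #12) → Cairo (Rae #10, Kit #13) → Minsk (Rae #11, Kit #14). dp[12][14] = 10 confirms this is the maximum.

10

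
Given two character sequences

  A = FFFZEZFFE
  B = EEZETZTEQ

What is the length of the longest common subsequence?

4

Match Z at A[4]=B[3], E at A[5]=B[4], Z at A[6]=B[6], E at A[9]=B[8] — 4 characters in the same relative order in both. Since dp[9][9] = 4, nothing longer is possible.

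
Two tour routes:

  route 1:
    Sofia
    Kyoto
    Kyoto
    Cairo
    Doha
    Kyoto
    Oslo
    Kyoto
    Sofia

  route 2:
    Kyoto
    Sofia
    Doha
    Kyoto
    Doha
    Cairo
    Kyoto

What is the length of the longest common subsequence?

4

One common subsequence of length 4: Sofia at route 1[1]=route 2[2] → Kyoto at route 1[2]=route 2[4] → Cairo at route 1[4]=route 2[6] → Kyoto at route 1[8]=route 2[7]. Since dp[9][7] = 4, nothing longer is possible.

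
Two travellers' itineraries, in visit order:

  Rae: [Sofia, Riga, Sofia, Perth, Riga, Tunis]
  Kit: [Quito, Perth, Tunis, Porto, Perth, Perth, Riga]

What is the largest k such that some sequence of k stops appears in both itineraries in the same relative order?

One common subsequence of length 2: Perth (Rae #4, Kit #6); then Riga (Rae #5, Kit #7). dp[6][7] = 2 confirms this is the maximum.

2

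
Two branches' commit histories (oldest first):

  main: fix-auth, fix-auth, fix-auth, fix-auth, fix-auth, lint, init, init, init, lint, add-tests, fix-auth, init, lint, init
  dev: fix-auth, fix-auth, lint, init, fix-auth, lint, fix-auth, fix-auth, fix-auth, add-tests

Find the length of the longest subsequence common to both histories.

Match fix-auth (main #1, dev #2) → fix-auth (main #2, dev #5) → fix-auth (main #3, dev #7) → fix-auth (main #4, dev #8) → fix-auth (main #5, dev #9) → add-tests (main #11, dev #10) — 6 commits in the same relative order in both. The LCS DP gives dp[15][10] = 6, so this is optimal.

6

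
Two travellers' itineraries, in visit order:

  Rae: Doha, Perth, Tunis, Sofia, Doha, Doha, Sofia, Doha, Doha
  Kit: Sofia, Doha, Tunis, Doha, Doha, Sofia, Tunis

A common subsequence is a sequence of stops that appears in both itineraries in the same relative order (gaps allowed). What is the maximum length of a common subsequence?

Taking Doha [1,2], then Tunis [3,3], then Doha [5,4], then Doha [6,5], then Sofia [7,6] gives a common subsequence of length 5. dp[9][7] = 5 confirms this is the maximum.

5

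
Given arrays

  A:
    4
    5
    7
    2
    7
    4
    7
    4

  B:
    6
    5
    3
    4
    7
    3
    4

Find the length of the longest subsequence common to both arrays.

Let dp[i][j] be the LCS length of the first i values of A and the first j values of B. dp[i][j] = dp[i-1][j-1]+1 when the i-th and j-th values match, else max(dp[i-1][j], dp[i][j-1]).
    ·  6  5  3  4  7  3  4
 ·  0  0  0  0  0  0  0  0
 4  0  0  0  0  1  1  1  1
 5  0  0  1  1  1  1  1  1
 7  0  0  1  1  1  2  2  2
 2  0  0  1  1  1  2  2  2
 7  0  0  1  1  1  2  2  2
 4  0  0  1  1  2  2  2  3
 7  0  0  1  1  2  3  3  3
 4  0  0  1  1  2  3  3  4
dp[8][7] = 4. One LCS (by backtracking along matches): 5, 4, 7, 4.

4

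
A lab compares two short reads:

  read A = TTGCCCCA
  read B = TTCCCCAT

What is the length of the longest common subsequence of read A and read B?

7

Let dp[i][j] be the LCS length of the first i bases of read A and the first j bases of read B. dp[i][j] = dp[i-1][j-1]+1 when the i-th and j-th bases match, else max(dp[i-1][j], dp[i][j-1]).
    ·  T  T  C  C  C  C  A  T
 ·  0  0  0  0  0  0  0  0  0
 T  0  1  1  1  1  1  1  1  1
 T  0  1  2  2  2  2  2  2  2
 G  0  1  2  2  2  2  2  2  2
 C  0  1  2  3  3  3  3  3  3
 C  0  1  2  3  4  4  4  4  4
 C  0  1  2  3  4  5  5  5  5
 C  0  1  2  3  4  5  6  6  6
 A  0  1  2  3  4  5  6  7  7
dp[8][8] = 7. One LCS (by backtracking along matches): TTCCCCA.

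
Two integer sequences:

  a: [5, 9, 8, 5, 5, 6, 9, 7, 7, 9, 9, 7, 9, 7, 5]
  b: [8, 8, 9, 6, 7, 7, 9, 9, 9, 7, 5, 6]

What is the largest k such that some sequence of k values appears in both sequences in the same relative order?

Taking 9 (a #2, b #3), then 6 (a #6, b #4), then 7 (a #8, b #5), then 7 (a #9, b #6), then 9 (a #10, b #7), then 9 (a #11, b #8), then 9 (a #13, b #9), then 7 (a #14, b #10), then 5 (a #15, b #11) gives a common subsequence of length 9. dp[15][12] = 9 confirms this is the maximum.

9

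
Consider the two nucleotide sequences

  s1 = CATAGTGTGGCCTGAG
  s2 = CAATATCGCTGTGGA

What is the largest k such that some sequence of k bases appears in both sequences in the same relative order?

11

Taking C (s1 #1, s2 #1) → A (s1 #2, s2 #3) → T (s1 #3, s2 #4) → A (s1 #4, s2 #5) → G (s1 #5, s2 #8) → T (s1 #6, s2 #10) → G (s1 #7, s2 #11) → T (s1 #8, s2 #12) → G (s1 #10, s2 #13) → G (s1 #14, s2 #14) → A (s1 #15, s2 #15) gives a common subsequence of length 11. dp[16][15] = 11 confirms this is the maximum.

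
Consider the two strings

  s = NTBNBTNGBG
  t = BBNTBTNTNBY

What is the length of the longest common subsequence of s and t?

Pick N [1,3] → T [2,4] → B [3,5] → N [4,7] → T [6,8] → N [7,9] → B [9,10]; all 7 characters appear in both, in order, and the DP table's final entry dp[10][11] is also 7, so no common subsequence is longer.

7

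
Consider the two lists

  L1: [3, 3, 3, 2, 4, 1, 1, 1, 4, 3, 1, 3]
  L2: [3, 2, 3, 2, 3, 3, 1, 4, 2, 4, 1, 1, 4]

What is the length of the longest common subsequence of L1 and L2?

8

Pick 3 (L1 #1, L2 #3); then 3 (L1 #2, L2 #5); then 3 (L1 #3, L2 #6); then 2 (L1 #4, L2 #9); then 4 (L1 #5, L2 #10); then 1 (L1 #7, L2 #11); then 1 (L1 #8, L2 #12); then 4 (L1 #9, L2 #13); all 8 values appear in both, in order. dp[12][13] = 8 confirms this is the maximum.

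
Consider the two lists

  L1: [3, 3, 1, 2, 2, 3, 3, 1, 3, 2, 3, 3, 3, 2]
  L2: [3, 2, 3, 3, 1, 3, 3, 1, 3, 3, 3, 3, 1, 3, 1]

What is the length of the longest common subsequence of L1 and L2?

Taking 3 (L1 #1, L2 #3), 3 (L1 #2, L2 #4), 1 (L1 #3, L2 #5), 3 (L1 #6, L2 #6), 3 (L1 #7, L2 #7), 1 (L1 #8, L2 #8), 3 (L1 #9, L2 #10), 3 (L1 #11, L2 #11), 3 (L1 #12, L2 #12), 3 (L1 #13, L2 #14) gives a common subsequence of length 10. Since dp[14][15] = 10, nothing longer is possible.

10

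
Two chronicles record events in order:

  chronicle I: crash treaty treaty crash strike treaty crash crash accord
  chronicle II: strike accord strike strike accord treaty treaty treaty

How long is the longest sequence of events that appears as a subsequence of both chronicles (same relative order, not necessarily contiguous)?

3

One common subsequence of length 3: treaty at chronicle I[2]=chronicle II[6]; then treaty at chronicle I[3]=chronicle II[7]; then treaty at chronicle I[6]=chronicle II[8]. Since dp[9][8] = 3, nothing longer is possible.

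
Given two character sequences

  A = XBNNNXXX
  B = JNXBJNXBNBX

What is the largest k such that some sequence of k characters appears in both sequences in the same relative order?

Let dp[i][j] be the LCS length of the first i characters of A and the first j characters of B. dp[i][j] = dp[i-1][j-1]+1 when the i-th and j-th characters match, else max(dp[i-1][j], dp[i][j-1]).
    ·  J  N  X  B  J  N  X  B  N  B  X
 ·  0  0  0  0  0  0  0  0  0  0  0  0
 X  0  0  0  1  1  1  1  1  1  1  1  1
 B  0  0  0  1  2  2  2  2  2  2  2  2
 N  0  0  1  1  2  2  3  3  3  3  3  3
 N  0  0  1  1  2  2  3  3  3  4  4  4
 N  0  0  1  1  2  2  3  3  3  4  4  4
 X  0  0  1  2  2  2  3  4  4  4  4  5
 X  0  0  1  2  2  2  3  4  4  4  4  5
 X  0  0  1  2  2  2  3  4  4  4  4  5
dp[8][11] = 5. One LCS (by backtracking along matches): XBNNX.

5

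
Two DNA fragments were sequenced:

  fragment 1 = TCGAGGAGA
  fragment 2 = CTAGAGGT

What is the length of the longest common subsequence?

One common subsequence of length 5: T (fragment 1 #1, fragment 2 #2), G (fragment 1 #3, fragment 2 #4), A (fragment 1 #4, fragment 2 #5), G (fragment 1 #5, fragment 2 #6), G (fragment 1 #6, fragment 2 #7), and the DP table's final entry dp[9][8] is also 5, so no common subsequence is longer.

5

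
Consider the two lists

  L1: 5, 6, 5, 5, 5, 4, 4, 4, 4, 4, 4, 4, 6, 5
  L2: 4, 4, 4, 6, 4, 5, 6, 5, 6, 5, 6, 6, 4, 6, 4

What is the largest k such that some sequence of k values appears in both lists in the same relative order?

6

Taking 5 [1,6], 6 [2,7], 5 [3,8], 5 [4,10], 4 [6,13], 4 [12,15] gives a common subsequence of length 6. Since dp[14][15] = 6, nothing longer is possible.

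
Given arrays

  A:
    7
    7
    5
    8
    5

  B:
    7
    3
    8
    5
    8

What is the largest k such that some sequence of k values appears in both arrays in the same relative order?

3

Match 7 (A #1, B #1), 5 (A #3, B #4), 8 (A #4, B #5) — 3 values in the same relative order in both. Since dp[5][5] = 3, nothing longer is possible.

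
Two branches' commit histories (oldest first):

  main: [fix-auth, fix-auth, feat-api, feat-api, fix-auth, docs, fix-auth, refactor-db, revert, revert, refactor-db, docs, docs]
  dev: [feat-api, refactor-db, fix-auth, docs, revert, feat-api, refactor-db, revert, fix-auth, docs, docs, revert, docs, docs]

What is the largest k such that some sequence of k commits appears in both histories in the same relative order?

8

Pick feat-api at main[3]=dev[1], fix-auth at main[5]=dev[3], docs at main[6]=dev[4], refactor-db at main[8]=dev[7], revert at main[9]=dev[8], revert at main[10]=dev[12], docs at main[12]=dev[13], docs at main[13]=dev[14]; all 8 commits appear in both, in order. dp[13][14] = 8 confirms this is the maximum.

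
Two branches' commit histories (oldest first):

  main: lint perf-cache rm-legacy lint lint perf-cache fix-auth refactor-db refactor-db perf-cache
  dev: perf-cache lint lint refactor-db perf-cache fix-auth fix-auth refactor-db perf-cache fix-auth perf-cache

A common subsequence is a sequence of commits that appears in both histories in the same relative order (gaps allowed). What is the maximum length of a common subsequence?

Pick perf-cache [2,1]; then lint [4,2]; then lint [5,3]; then perf-cache [6,5]; then fix-auth [7,7]; then refactor-db [8,8]; then perf-cache [10,11]; all 7 commits appear in both, in order. dp[10][11] = 7 confirms this is the maximum.

7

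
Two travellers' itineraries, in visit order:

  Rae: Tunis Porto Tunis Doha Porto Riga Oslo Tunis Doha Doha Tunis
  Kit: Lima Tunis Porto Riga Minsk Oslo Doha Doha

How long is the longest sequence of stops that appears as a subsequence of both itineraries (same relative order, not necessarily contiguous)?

6

Taking Tunis at Rae[3]=Kit[2] → Porto at Rae[5]=Kit[3] → Riga at Rae[6]=Kit[4] → Oslo at Rae[7]=Kit[6] → Doha at Rae[9]=Kit[7] → Doha at Rae[10]=Kit[8] gives a common subsequence of length 6. dp[11][8] = 6 confirms this is the maximum.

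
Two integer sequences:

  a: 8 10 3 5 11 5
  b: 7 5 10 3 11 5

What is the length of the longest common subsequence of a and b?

4

Taking 10 (a #2, b #3); then 3 (a #3, b #4); then 11 (a #5, b #5); then 5 (a #6, b #6) gives a common subsequence of length 4. The LCS DP gives dp[6][6] = 4, so this is optimal.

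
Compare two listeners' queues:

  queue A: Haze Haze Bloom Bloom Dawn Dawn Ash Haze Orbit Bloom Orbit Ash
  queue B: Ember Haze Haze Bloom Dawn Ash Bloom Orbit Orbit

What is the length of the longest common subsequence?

7

Taking Haze (queue A #1, queue B #2) → Haze (queue A #2, queue B #3) → Bloom (queue A #4, queue B #4) → Dawn (queue A #6, queue B #5) → Ash (queue A #7, queue B #6) → Orbit (queue A #9, queue B #8) → Orbit (queue A #11, queue B #9) gives a common subsequence of length 7. The LCS DP gives dp[12][9] = 7, so this is optimal.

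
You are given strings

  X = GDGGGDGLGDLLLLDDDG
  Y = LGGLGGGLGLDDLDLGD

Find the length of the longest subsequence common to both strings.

Taking G at X[1]=Y[2], then G at X[3]=Y[3], then G at X[4]=Y[5], then G at X[5]=Y[6], then G at X[7]=Y[7], then L at X[8]=Y[8], then G at X[9]=Y[9], then L at X[14]=Y[10], then D at X[15]=Y[11], then D at X[16]=Y[12], then D at X[17]=Y[14], then G at X[18]=Y[16] gives a common subsequence of length 12, and the DP table's final entry dp[18][17] is also 12, so no common subsequence is longer.

12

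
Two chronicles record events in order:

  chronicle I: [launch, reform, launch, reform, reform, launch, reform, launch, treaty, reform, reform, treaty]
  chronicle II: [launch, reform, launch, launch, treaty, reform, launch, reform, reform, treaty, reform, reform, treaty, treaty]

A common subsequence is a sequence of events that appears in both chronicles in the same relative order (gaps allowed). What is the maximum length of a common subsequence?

10

Taking launch at chronicle I[1]=chronicle II[1], then reform at chronicle I[2]=chronicle II[2], then launch at chronicle I[3]=chronicle II[4], then reform at chronicle I[4]=chronicle II[6], then reform at chronicle I[5]=chronicle II[8], then reform at chronicle I[7]=chronicle II[9], then treaty at chronicle I[9]=chronicle II[10], then reform at chronicle I[10]=chronicle II[11], then reform at chronicle I[11]=chronicle II[12], then treaty at chronicle I[12]=chronicle II[14] gives a common subsequence of length 10. dp[12][14] = 10 confirms this is the maximum.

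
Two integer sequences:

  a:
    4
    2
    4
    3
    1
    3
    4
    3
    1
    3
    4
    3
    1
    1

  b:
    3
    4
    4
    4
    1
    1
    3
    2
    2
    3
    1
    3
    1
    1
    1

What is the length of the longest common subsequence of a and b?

Match 4 [1,3] → 4 [3,4] → 1 [5,6] → 3 [6,7] → 3 [8,10] → 1 [9,11] → 3 [10,12] → 1 [13,14] → 1 [14,15] — 9 values in the same relative order in both. Since dp[14][15] = 9, nothing longer is possible.

9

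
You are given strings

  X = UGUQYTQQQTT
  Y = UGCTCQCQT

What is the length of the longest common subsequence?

Taking U [1,1], G [2,2], T [6,4], Q [7,6], Q [9,8], T [11,9] gives a common subsequence of length 6. Since dp[11][9] = 6, nothing longer is possible.

6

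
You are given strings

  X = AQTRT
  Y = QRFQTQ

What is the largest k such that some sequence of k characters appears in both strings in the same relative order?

3

Let dp[i][j] be the LCS length of the first i characters of X and the first j characters of Y. dp[i][j] = dp[i-1][j-1]+1 when the i-th and j-th characters match, else max(dp[i-1][j], dp[i][j-1]).
    ·  Q  R  F  Q  T  Q
 ·  0  0  0  0  0  0  0
 A  0  0  0  0  0  0  0
 Q  0  1  1  1  1  1  1
 T  0  1  1  1  1  2  2
 R  0  1  2  2  2  2  2
 T  0  1  2  2  2  3  3
dp[5][6] = 3. One LCS (by backtracking along matches): QRT.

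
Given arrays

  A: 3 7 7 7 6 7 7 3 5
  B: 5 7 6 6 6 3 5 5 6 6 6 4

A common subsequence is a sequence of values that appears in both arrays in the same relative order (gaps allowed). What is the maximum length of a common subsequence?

4

Taking 7 at A[2]=B[2]; then 6 at A[5]=B[5]; then 3 at A[8]=B[6]; then 5 at A[9]=B[8] gives a common subsequence of length 4. dp[9][12] = 4 confirms this is the maximum.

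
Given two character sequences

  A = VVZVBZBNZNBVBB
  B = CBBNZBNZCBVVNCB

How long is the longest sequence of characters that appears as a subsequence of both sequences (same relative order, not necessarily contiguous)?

One common subsequence of length 8: B at A[5]=B[3] → Z at A[6]=B[5] → B at A[7]=B[6] → N at A[8]=B[7] → Z at A[9]=B[8] → B at A[11]=B[10] → V at A[12]=B[12] → B at A[14]=B[15], and the DP table's final entry dp[14][15] is also 8, so no common subsequence is longer.

8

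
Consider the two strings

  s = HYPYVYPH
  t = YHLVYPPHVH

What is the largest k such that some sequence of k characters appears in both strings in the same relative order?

5

Pick H at s[1]=t[2], then Y at s[2]=t[5], then P at s[3]=t[7], then V at s[5]=t[9], then H at s[8]=t[10]; all 5 characters appear in both, in order, and the DP table's final entry dp[8][10] is also 5, so no common subsequence is longer.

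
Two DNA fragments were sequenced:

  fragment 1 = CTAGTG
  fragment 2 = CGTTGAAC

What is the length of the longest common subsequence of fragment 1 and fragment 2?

Pick C [1,1] → T [2,3] → T [5,4] → G [6,5]; all 4 bases appear in both, in order, and the DP table's final entry dp[6][8] is also 4, so no common subsequence is longer.

4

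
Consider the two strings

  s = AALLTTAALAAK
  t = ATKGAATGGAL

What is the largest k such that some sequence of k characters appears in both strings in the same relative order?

Let dp[i][j] be the LCS length of the first i characters of s and the first j characters of t. dp[i][j] = dp[i-1][j-1]+1 when the i-th and j-th characters match, else max(dp[i-1][j], dp[i][j-1]).
    ·  A  T  K  G  A  A  T  G  G  A  L
 ·  0  0  0  0  0  0  0  0  0  0  0  0
 A  0  1  1  1  1  1  1  1  1  1  1  1
 A  0  1  1  1  1  2  2  2  2  2  2  2
 L  0  1  1  1  1  2  2  2  2  2  2  3
 L  0  1  1  1  1  2  2  2  2  2  2  3
 T  0  1  2  2  2  2  2  3  3  3  3  3
 T  0  1  2  2  2  2  2  3  3  3  3  3
 A  0  1  2  2  2  3  3  3  3  3  4  4
 A  0  1  2  2  2  3  4  4  4  4  4  4
 L  0  1  2  2  2  3  4  4  4  4  4  5
 A  0  1  2  2  2  3  4  4  4  4  5  5
 A  0  1  2  2  2  3  4  4  4  4  5  5
 K  0  1  2  3  3  3  4  4  4  4  5  5
dp[12][11] = 5. One LCS (by backtracking along matches): AATAL.

5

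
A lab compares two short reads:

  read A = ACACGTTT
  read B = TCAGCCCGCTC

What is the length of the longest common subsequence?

Let dp[i][j] be the LCS length of the first i bases of read A and the first j bases of read B. dp[i][j] = dp[i-1][j-1]+1 when the i-th and j-th bases match, else max(dp[i-1][j], dp[i][j-1]).
    ·  T  C  A  G  C  C  C  G  C  T  C
 ·  0  0  0  0  0  0  0  0  0  0  0  0
 A  0  0  0  1  1  1  1  1  1  1  1  1
 C  0  0  1  1  1  2  2  2  2  2  2  2
 A  0  0  1  2  2  2  2  2  2  2  2  2
 C  0  0  1  2  2  3  3  3  3  3  3  3
 G  0  0  1  2  3  3  3  3  4  4  4  4
 T  0  1  1  2  3  3  3  3  4  4  5  5
 T  0  1  1  2  3  3  3  3  4  4  5  5
 T  0  1  1  2  3  3  3  3  4  4  5  5
dp[8][11] = 5. One LCS (by backtracking along matches): ACCGT.

5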